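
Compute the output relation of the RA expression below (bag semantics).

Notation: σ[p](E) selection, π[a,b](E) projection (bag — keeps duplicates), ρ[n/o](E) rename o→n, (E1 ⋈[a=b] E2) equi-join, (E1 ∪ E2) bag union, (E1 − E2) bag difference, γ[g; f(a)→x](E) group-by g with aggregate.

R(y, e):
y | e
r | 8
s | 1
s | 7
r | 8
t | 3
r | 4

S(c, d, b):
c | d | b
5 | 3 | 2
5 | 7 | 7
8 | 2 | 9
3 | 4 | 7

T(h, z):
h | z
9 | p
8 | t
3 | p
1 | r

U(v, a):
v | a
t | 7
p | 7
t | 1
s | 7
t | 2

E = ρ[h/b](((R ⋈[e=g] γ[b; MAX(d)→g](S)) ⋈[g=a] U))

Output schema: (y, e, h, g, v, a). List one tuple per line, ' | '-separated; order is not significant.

Stepwise |·|:
  R → 6
  S → 4
  γ[b; MAX(d)→g](S) → 3
  (R ⋈[e=g] γ[b; MAX(d)→g](S)) → 2
  U → 5
  ((R ⋈[e=g] γ[b; MAX(d)→g](S)) ⋈[g=a] U) → 3
  ρ[h/b](((R ⋈[e=g] γ[b; MAX(d)→g](S)) ⋈[g=a] U)) → 3

== RESULT ==
y | e | h | g | v | a
s | 7 | 7 | 7 | p | 7
s | 7 | 7 | 7 | s | 7
s | 7 | 7 | 7 | t | 7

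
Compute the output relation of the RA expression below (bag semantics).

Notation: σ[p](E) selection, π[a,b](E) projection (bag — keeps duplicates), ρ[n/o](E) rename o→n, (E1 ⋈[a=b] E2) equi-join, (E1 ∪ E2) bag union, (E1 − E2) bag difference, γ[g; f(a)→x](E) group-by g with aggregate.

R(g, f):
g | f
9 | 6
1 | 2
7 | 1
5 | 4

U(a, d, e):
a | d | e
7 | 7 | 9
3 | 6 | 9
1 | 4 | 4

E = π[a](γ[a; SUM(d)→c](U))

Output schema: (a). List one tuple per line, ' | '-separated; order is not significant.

Stepwise |·|:
  U → 3
  γ[a; SUM(d)→c](U) → 3
  π[a](γ[a; SUM(d)→c](U)) → 3

== RESULT ==
a
1
3
7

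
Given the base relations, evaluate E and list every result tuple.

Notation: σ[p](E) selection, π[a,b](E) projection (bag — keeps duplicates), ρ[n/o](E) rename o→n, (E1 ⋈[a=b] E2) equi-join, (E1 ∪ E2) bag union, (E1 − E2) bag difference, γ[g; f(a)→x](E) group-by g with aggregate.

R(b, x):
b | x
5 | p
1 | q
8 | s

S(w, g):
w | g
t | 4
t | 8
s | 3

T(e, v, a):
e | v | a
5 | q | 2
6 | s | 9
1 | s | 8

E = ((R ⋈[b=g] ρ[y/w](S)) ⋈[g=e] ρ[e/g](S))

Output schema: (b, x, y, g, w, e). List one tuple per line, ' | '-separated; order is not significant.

Subexpression sizes:
  R → 3
  S → 3
  ρ[y/w](S) → 3
  (R ⋈[b=g] ρ[y/w](S)) → 1
  S → 3
  ρ[e/g](S) → 3
  ((R ⋈[b=g] ρ[y/w](S)) ⋈[g=e] ρ[e/g](S)) → 1

== RESULT ==
b | x | y | g | w | e
8 | s | t | 8 | t | 8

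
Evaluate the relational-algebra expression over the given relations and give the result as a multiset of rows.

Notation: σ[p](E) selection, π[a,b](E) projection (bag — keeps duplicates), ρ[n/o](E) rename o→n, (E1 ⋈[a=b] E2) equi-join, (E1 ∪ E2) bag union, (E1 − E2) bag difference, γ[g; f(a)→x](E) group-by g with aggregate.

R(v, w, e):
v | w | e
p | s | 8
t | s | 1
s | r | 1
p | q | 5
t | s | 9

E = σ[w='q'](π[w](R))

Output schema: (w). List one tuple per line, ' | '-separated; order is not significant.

Per-node cardinality:
  R → 5
  π[w](R) → 5
  σ[w='q'](π[w](R)) → 1

== RESULT ==
w
q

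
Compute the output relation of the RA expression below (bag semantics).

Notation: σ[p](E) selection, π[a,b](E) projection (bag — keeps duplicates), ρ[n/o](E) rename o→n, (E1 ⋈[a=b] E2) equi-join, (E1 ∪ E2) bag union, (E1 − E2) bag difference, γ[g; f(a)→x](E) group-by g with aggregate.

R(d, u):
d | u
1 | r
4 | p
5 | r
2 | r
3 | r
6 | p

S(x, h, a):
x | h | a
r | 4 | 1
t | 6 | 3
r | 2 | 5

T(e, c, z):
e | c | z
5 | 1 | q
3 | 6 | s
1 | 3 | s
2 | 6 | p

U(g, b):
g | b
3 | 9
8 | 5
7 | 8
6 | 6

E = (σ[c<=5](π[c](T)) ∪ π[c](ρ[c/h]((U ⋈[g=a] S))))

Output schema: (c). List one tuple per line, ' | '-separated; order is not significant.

Subexpression sizes:
  T → 4
  π[c](T) → 4
  σ[c<=5](π[c](T)) → 2
  U → 4
  S → 3
  (U ⋈[g=a] S) → 1
  ρ[c/h]((U ⋈[g=a] S)) → 1
  π[c](ρ[c/h]((U ⋈[g=a] S))) → 1
  (σ[c<=5](π[c](T)) ∪ π[c](ρ[c/h]((U ⋈[g=a] S)))) → 3

== RESULT ==
c
1
3
6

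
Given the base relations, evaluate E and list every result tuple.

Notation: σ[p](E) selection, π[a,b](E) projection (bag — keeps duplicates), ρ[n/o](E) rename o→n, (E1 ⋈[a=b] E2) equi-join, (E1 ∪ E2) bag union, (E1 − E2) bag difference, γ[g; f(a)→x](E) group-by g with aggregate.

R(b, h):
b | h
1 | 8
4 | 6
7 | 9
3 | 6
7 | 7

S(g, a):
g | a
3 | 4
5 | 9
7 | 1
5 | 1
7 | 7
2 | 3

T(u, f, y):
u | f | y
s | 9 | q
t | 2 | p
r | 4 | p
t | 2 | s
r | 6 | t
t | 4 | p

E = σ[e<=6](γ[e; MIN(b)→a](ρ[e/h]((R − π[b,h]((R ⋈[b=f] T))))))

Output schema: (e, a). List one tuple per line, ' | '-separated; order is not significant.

Row counts bottom-up:
  R → 5
  R → 5
  T → 6
  (R ⋈[b=f] T) → 2
  π[b,h]((R ⋈[b=f] T)) → 2
  (R − π[b,h]((R ⋈[b=f] T))) → 4
  ρ[e/h]((R − π[b,h]((R ⋈[b=f] T)))) → 4
  γ[e; MIN(b)→a](ρ[e/h]((R − π[b,h]((R ⋈[b=f] T))))) → 4
  σ[e<=6](γ[e; MIN(b)→a](ρ[e/h]((R − π[b,h]((R ⋈[b=f] T)))))) → 1

== RESULT ==
e | a
6 | 3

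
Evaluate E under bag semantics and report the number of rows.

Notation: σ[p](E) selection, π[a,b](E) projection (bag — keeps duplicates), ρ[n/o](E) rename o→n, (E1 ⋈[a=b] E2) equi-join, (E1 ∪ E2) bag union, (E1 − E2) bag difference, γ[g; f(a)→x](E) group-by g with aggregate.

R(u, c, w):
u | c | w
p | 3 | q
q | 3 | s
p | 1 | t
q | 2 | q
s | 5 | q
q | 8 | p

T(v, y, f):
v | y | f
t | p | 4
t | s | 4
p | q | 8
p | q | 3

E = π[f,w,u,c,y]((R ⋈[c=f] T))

Stepwise |·|:
  R → 6
  T → 4
  (R ⋈[c=f] T) → 3
  π[f,w,u,c,y]((R ⋈[c=f] T)) → 3

|E| = 3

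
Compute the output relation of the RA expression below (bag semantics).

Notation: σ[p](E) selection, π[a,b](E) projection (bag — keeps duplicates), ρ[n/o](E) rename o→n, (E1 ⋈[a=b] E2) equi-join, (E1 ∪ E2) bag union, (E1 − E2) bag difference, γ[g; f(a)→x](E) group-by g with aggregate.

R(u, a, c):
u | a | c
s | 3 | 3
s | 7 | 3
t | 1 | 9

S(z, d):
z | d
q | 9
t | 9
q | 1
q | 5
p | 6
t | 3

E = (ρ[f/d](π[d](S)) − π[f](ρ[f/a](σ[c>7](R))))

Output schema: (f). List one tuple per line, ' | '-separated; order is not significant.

Stepwise |·|:
  S → 6
  π[d](S) → 6
  ρ[f/d](π[d](S)) → 6
  R → 3
  σ[c>7](R) → 1
  ρ[f/a](σ[c>7](R)) → 1
  π[f](ρ[f/a](σ[c>7](R))) → 1
  (ρ[f/d](π[d](S)) − π[f](ρ[f/a](σ[c>7](R)))) → 5

== RESULT ==
f
3
5
6
9
9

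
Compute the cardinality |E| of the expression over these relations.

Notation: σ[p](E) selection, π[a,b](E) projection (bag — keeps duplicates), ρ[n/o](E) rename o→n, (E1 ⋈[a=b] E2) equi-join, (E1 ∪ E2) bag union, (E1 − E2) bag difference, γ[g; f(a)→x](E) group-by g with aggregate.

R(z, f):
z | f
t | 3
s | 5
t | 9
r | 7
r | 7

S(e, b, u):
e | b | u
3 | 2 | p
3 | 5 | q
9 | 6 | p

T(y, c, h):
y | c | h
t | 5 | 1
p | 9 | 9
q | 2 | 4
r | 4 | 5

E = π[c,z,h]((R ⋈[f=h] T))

Per-node cardinality:
  R → 5
  T → 4
  (R ⋈[f=h] T) → 2
  π[c,z,h]((R ⋈[f=h] T)) → 2

|E| = 2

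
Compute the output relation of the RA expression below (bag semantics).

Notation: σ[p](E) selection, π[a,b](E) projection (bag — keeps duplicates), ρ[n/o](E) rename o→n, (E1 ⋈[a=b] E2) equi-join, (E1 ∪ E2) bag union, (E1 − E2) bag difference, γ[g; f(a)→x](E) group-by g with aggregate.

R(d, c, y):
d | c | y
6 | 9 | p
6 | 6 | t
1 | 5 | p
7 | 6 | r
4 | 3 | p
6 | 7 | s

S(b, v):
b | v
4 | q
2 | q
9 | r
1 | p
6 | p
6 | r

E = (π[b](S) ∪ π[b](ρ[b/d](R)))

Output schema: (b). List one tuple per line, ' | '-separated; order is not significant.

Stepwise |·|:
  S → 6
  π[b](S) → 6
  R → 6
  ρ[b/d](R) → 6
  π[b](ρ[b/d](R)) → 6
  (π[b](S) ∪ π[b](ρ[b/d](R))) → 12

== RESULT ==
b
1
1
2
4
4
6
6
6
6
6
7
9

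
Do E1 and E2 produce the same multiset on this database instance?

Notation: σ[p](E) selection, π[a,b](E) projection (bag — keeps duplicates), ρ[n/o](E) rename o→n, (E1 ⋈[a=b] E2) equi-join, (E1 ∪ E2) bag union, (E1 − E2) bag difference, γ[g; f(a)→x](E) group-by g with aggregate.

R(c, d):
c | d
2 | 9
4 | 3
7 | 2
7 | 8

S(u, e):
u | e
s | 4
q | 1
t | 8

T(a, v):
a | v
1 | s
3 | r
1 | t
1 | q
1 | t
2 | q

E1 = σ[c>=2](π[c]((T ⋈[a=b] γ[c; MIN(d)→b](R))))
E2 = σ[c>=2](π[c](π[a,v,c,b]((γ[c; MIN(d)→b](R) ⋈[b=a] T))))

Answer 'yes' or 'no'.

E1 per-node cardinality:
  T → 6
  R → 4
  γ[c; MIN(d)→b](R) → 3
  (T ⋈[a=b] γ[c; MIN(d)→b](R)) → 2
  π[c]((T ⋈[a=b] γ[c; MIN(d)→b](R))) → 2
  σ[c>=2](π[c]((T ⋈[a=b] γ[c; MIN(d)→b](R)))) → 2
E2 per-node cardinality:
  R → 4
  γ[c; MIN(d)→b](R) → 3
  T → 6
  (γ[c; MIN(d)→b](R) ⋈[b=a] T) → 2
  π[a,v,c,b]((γ[c; MIN(d)→b](R) ⋈[b=a] T)) → 2
  π[c](π[a,v,c,b]((γ[c; MIN(d)→b](R) ⋈[b=a] T))) → 2
  σ[c>=2](π[c](π[a,v,c,b]((γ[c; MIN(d)→b](R) ⋈[b=a] T)))) → 2

E1 and E2 produce the same multiset:
c
4
7

yes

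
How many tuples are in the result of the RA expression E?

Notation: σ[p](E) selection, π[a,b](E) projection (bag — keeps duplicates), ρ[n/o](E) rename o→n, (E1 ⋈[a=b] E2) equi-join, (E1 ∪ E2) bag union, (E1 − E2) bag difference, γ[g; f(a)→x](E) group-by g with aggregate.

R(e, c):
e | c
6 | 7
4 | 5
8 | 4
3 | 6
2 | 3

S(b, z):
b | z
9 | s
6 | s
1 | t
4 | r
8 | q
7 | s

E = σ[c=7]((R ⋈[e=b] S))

Stepwise |·|:
  R → 5
  S → 6
  (R ⋈[e=b] S) → 3
  σ[c=7]((R ⋈[e=b] S)) → 1

|E| = 1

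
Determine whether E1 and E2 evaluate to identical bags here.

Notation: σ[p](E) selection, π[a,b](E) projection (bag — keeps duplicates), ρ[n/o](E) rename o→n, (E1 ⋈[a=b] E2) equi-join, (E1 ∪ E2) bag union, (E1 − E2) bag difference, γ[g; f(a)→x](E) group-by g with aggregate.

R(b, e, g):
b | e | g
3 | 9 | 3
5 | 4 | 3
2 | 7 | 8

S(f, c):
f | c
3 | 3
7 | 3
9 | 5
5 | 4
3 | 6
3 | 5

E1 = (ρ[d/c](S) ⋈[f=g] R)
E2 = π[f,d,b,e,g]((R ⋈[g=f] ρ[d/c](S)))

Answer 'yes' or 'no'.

E1 row counts bottom-up:
  S → 6
  ρ[d/c](S) → 6
  R → 3
  (ρ[d/c](S) ⋈[f=g] R) → 6
E2 row counts bottom-up:
  R → 3
  S → 6
  ρ[d/c](S) → 6
  (R ⋈[g=f] ρ[d/c](S)) → 6
  π[f,d,b,e,g]((R ⋈[g=f] ρ[d/c](S))) → 6

E1 and E2 produce the same multiset:
f | d | b | e | g
3 | 3 | 3 | 9 | 3
3 | 3 | 5 | 4 | 3
3 | 5 | 3 | 9 | 3
3 | 5 | 5 | 4 | 3
3 | 6 | 3 | 9 | 3
3 | 6 | 5 | 4 | 3

yes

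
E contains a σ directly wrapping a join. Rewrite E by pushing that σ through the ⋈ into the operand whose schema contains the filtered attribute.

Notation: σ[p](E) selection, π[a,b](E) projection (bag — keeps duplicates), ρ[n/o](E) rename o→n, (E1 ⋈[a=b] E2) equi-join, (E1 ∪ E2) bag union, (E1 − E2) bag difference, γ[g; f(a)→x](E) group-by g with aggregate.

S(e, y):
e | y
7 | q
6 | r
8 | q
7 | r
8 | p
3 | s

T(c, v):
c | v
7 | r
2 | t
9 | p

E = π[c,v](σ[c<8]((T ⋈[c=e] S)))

σ filters on c, owned by the left side.
E' = π[c,v]((σ[c<8](T) ⋈[c=e] S))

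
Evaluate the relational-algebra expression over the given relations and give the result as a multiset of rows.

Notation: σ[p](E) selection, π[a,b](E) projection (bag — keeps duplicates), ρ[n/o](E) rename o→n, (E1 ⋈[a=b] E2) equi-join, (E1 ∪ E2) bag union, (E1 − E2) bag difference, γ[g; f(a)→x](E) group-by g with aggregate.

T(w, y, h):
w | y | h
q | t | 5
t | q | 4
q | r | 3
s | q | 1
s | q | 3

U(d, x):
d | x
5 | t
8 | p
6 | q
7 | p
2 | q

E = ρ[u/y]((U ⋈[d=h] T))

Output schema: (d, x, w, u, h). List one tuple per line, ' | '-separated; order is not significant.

Per-node cardinality:
  U → 5
  T → 5
  (U ⋈[d=h] T) → 1
  ρ[u/y]((U ⋈[d=h] T)) → 1

== RESULT ==
d | x | w | u | h
5 | t | q | t | 5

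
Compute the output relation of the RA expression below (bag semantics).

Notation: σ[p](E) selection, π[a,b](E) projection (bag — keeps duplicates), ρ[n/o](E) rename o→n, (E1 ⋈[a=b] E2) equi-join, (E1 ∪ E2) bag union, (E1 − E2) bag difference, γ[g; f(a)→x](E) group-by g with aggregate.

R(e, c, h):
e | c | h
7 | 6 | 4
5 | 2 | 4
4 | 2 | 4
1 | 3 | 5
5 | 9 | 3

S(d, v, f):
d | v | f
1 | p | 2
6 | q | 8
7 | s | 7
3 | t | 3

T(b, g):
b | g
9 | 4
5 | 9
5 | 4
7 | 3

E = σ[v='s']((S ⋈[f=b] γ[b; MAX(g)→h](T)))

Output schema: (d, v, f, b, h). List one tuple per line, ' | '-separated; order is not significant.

Stepwise |·|:
  S → 4
  T → 4
  γ[b; MAX(g)→h](T) → 3
  (S ⋈[f=b] γ[b; MAX(g)→h](T)) → 1
  σ[v='s']((S ⋈[f=b] γ[b; MAX(g)→h](T))) → 1

== RESULT ==
d | v | f | b | h
7 | s | 7 | 7 | 3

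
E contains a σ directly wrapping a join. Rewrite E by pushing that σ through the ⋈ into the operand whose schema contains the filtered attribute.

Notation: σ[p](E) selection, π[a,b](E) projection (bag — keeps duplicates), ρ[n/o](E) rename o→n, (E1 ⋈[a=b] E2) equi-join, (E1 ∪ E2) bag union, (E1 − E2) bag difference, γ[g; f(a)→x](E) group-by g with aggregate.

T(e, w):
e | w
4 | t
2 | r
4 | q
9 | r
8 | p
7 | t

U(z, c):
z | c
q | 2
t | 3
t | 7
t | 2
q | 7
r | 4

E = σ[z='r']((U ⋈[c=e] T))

σ filters on z, owned by the left side.
E' = (σ[z='r'](U) ⋈[c=e] T)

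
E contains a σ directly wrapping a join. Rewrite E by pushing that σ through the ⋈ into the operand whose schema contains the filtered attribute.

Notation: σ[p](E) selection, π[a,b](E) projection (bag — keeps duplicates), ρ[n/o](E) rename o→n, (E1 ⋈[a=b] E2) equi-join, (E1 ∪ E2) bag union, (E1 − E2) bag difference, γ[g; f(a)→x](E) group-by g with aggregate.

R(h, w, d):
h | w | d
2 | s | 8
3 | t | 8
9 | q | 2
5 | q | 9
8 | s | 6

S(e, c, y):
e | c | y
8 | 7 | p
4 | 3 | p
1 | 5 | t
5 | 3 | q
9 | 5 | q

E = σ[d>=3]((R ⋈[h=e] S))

σ filters on d, owned by the left side.
E' = (σ[d>=3](R) ⋈[h=e] S)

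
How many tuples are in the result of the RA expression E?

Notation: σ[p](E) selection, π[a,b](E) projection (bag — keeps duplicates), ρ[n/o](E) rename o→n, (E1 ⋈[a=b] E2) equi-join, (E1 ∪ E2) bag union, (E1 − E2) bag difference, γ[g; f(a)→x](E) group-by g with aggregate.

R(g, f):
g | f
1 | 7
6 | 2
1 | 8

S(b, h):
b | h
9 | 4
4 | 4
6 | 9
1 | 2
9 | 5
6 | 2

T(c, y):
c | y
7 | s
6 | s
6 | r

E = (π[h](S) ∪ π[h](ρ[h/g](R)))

Per-node cardinality:
  S → 6
  π[h](S) → 6
  R → 3
  ρ[h/g](R) → 3
  π[h](ρ[h/g](R)) → 3
  (π[h](S) ∪ π[h](ρ[h/g](R))) → 9

|E| = 9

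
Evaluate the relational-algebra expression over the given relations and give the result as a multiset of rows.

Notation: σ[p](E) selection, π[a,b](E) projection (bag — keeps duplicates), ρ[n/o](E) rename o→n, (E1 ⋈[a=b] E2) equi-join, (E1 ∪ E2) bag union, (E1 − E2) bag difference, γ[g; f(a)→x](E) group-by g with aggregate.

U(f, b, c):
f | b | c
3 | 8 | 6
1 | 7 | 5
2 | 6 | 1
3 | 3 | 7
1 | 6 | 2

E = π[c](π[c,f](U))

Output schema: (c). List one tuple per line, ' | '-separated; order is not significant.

Stepwise |·|:
  U → 5
  π[c,f](U) → 5
  π[c](π[c,f](U)) → 5

== RESULT ==
c
1
2
5
6
7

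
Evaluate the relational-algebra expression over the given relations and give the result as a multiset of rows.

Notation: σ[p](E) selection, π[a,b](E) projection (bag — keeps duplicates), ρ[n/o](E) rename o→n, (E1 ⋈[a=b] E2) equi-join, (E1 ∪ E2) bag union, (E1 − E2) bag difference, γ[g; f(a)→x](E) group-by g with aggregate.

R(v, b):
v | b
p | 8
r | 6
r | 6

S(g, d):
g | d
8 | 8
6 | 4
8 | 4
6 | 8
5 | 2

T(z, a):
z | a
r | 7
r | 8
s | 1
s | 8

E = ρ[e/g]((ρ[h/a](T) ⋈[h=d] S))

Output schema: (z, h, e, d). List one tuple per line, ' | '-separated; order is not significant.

Row counts bottom-up:
  T → 4
  ρ[h/a](T) → 4
  S → 5
  (ρ[h/a](T) ⋈[h=d] S) → 4
  ρ[e/g]((ρ[h/a](T) ⋈[h=d] S)) → 4

== RESULT ==
z | h | e | d
r | 8 | 6 | 8
r | 8 | 8 | 8
s | 8 | 6 | 8
s | 8 | 8 | 8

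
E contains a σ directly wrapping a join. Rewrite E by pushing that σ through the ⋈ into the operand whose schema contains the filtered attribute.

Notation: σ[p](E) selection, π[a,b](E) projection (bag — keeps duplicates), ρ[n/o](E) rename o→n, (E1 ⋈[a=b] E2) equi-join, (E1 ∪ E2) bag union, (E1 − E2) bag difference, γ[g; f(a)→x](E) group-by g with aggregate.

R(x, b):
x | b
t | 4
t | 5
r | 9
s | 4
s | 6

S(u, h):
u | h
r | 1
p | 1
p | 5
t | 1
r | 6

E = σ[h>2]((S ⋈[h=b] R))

σ filters on h, owned by the left side.
E' = (σ[h>2](S) ⋈[h=b] R)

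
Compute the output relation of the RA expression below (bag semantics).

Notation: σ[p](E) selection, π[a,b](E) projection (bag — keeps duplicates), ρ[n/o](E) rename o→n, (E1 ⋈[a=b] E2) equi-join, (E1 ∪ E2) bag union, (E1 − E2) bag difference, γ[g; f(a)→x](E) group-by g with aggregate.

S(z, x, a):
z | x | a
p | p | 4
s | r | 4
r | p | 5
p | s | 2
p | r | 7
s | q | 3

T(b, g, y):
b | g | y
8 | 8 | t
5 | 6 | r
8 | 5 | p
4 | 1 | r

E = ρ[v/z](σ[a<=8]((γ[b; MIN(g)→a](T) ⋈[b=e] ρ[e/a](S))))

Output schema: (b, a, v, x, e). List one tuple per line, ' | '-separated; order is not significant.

Row counts bottom-up:
  T → 4
  γ[b; MIN(g)→a](T) → 3
  S → 6
  ρ[e/a](S) → 6
  (γ[b; MIN(g)→a](T) ⋈[b=e] ρ[e/a](S)) → 3
  σ[a<=8]((γ[b; MIN(g)→a](T) ⋈[b=e] ρ[e/a](S))) → 3
  ρ[v/z](σ[a<=8]((γ[b; MIN(g)→a](T) ⋈[b=e] ρ[e/a](S)))) → 3

== RESULT ==
b | a | v | x | e
4 | 1 | p | p | 4
4 | 1 | s | r | 4
5 | 6 | r | p | 5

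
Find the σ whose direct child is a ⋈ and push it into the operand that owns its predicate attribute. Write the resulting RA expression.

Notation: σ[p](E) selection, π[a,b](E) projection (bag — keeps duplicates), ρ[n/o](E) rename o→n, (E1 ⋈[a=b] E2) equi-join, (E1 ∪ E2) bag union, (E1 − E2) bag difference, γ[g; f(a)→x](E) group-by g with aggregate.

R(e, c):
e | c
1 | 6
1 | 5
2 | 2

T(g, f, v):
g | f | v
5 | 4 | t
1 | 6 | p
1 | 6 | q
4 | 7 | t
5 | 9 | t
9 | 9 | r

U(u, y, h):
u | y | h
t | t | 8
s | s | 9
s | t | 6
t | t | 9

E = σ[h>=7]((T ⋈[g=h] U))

σ filters on h, owned by the right side.
E' = (T ⋈[g=h] σ[h>=7](U))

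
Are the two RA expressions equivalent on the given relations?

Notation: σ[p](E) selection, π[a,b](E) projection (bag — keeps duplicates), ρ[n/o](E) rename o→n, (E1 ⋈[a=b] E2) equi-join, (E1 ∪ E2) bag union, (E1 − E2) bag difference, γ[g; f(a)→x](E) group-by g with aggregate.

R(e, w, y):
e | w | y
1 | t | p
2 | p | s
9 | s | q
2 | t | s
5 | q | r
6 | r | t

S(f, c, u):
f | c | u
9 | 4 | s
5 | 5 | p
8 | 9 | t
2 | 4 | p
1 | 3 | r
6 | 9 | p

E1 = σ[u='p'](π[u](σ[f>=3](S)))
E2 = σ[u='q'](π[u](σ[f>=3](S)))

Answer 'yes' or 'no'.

E1 row counts bottom-up:
  S → 6
  σ[f>=3](S) → 4
  π[u](σ[f>=3](S)) → 4
  σ[u='p'](π[u](σ[f>=3](S))) → 2
E2 row counts bottom-up:
  S → 6
  σ[f>=3](S) → 4
  π[u](σ[f>=3](S)) → 4
  σ[u='q'](π[u](σ[f>=3](S))) → 0

E1 result:
u
p
p
E2 result:
u
(0 rows)
Witness: ('p',) appears 2× in E1 but 0× in E2.

no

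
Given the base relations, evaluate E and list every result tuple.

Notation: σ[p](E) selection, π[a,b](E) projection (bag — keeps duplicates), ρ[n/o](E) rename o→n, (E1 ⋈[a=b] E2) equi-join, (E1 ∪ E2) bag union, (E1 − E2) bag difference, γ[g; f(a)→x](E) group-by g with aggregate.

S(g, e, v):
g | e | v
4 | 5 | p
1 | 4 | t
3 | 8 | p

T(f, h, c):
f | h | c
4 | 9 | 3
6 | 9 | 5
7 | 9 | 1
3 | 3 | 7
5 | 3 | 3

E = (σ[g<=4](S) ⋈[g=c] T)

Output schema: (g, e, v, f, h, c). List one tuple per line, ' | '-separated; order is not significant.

Per-node cardinality:
  S → 3
  σ[g<=4](S) → 3
  T → 5
  (σ[g<=4](S) ⋈[g=c] T) → 3

== RESULT ==
g | e | v | f | h | c
1 | 4 | t | 7 | 9 | 1
3 | 8 | p | 4 | 9 | 3
3 | 8 | p | 5 | 3 | 3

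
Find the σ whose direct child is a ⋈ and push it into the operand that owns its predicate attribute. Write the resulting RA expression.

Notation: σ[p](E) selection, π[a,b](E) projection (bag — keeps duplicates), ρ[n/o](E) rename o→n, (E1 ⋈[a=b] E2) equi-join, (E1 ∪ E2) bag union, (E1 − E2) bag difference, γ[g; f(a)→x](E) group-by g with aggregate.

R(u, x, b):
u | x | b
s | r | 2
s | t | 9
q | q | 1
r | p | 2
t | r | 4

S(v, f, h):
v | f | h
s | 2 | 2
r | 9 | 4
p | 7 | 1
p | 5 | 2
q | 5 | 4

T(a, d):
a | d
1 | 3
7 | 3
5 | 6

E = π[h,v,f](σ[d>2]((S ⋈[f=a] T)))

σ filters on d, owned by the right side.
E' = π[h,v,f]((S ⋈[f=a] σ[d>2](T)))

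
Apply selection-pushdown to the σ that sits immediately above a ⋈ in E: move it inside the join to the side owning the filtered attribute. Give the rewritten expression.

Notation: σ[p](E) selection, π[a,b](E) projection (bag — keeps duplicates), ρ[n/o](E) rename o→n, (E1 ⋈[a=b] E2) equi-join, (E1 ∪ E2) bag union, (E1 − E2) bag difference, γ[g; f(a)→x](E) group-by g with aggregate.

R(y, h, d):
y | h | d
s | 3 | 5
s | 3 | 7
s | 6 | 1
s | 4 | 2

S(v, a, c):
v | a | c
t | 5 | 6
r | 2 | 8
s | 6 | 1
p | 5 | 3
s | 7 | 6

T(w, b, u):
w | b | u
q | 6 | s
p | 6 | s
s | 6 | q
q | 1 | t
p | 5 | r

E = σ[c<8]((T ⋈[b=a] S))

σ filters on c, owned by the right side.
E' = (T ⋈[b=a] σ[c<8](S))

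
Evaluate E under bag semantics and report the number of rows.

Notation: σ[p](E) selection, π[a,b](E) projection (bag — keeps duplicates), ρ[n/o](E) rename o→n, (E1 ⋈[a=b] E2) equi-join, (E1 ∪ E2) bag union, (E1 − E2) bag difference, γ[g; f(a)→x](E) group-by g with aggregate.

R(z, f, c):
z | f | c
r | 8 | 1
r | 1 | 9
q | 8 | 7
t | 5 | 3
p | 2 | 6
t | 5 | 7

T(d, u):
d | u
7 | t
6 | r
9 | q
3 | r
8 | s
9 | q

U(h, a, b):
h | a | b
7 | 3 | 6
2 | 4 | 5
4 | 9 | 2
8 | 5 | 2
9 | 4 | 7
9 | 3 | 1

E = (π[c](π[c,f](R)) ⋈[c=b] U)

Stepwise |·|:
  R → 6
  π[c,f](R) → 6
  π[c](π[c,f](R)) → 6
  U → 6
  (π[c](π[c,f](R)) ⋈[c=b] U) → 4

|E| = 4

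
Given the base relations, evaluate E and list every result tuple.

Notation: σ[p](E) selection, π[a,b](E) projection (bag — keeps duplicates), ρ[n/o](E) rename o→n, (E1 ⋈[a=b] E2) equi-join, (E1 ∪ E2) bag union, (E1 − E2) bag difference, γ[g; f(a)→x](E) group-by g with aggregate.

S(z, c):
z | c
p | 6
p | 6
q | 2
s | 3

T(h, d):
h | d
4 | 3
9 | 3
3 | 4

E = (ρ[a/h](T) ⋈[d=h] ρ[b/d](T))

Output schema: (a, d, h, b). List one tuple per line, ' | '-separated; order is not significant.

Subexpression sizes:
  T → 3
  ρ[a/h](T) → 3
  T → 3
  ρ[b/d](T) → 3
  (ρ[a/h](T) ⋈[d=h] ρ[b/d](T)) → 3

== RESULT ==
a | d | h | b
3 | 4 | 4 | 3
4 | 3 | 3 | 4
9 | 3 | 3 | 4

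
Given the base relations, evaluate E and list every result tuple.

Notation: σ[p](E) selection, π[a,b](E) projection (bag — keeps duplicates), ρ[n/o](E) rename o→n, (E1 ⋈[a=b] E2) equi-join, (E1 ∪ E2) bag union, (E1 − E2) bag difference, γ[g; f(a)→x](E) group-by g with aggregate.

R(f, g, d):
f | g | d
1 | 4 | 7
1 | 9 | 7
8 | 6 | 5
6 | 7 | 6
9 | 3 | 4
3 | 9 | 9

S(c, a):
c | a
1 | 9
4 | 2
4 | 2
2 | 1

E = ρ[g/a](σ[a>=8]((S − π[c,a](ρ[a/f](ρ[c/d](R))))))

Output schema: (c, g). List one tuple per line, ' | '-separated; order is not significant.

Stepwise |·|:
  S → 4
  R → 6
  ρ[c/d](R) → 6
  ρ[a/f](ρ[c/d](R)) → 6
  π[c,a](ρ[a/f](ρ[c/d](R))) → 6
  (S − π[c,a](ρ[a/f](ρ[c/d](R)))) → 4
  σ[a>=8]((S − π[c,a](ρ[a/f](ρ[c/d](R))))) → 1
  ρ[g/a](σ[a>=8]((S − π[c,a](ρ[a/f](ρ[c/d](R)))))) → 1

== RESULT ==
c | g
1 | 9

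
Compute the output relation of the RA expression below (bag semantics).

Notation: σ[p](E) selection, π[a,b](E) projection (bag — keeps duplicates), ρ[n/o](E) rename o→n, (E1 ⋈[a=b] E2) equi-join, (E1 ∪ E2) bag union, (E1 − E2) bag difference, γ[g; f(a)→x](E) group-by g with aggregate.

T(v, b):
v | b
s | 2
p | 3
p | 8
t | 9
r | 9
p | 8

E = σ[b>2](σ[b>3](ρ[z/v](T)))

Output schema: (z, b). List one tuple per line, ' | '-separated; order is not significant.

Row counts bottom-up:
  T → 6
  ρ[z/v](T) → 6
  σ[b>3](ρ[z/v](T)) → 4
  σ[b>2](σ[b>3](ρ[z/v](T))) → 4

== RESULT ==
z | b
p | 8
p | 8
r | 9
t | 9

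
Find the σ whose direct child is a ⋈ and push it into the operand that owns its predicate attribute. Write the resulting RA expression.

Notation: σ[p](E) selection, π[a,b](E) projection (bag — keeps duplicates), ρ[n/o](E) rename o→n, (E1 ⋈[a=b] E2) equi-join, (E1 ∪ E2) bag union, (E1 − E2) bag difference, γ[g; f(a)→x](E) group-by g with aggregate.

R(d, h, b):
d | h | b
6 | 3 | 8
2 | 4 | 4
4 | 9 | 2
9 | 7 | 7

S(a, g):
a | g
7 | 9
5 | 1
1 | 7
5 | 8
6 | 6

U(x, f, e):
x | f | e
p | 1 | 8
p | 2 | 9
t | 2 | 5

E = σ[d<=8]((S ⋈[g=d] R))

σ filters on d, owned by the right side.
E' = (S ⋈[g=d] σ[d<=8](R))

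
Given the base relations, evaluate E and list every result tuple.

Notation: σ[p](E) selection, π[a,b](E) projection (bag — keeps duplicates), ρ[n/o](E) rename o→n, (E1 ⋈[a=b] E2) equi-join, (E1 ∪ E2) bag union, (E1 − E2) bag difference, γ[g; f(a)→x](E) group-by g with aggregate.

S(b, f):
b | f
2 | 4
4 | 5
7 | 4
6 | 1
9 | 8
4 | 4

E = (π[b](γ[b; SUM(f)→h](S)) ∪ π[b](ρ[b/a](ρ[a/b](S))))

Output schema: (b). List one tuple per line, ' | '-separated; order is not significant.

Stepwise |·|:
  S → 6
  γ[b; SUM(f)→h](S) → 5
  π[b](γ[b; SUM(f)→h](S)) → 5
  S → 6
  ρ[a/b](S) → 6
  ρ[b/a](ρ[a/b](S)) → 6
  π[b](ρ[b/a](ρ[a/b](S))) → 6
  (π[b](γ[b; SUM(f)→h](S)) ∪ π[b](ρ[b/a](ρ[a/b](S)))) → 11

== RESULT ==
b
2
2
4
4
4
6
6
7
7
9
9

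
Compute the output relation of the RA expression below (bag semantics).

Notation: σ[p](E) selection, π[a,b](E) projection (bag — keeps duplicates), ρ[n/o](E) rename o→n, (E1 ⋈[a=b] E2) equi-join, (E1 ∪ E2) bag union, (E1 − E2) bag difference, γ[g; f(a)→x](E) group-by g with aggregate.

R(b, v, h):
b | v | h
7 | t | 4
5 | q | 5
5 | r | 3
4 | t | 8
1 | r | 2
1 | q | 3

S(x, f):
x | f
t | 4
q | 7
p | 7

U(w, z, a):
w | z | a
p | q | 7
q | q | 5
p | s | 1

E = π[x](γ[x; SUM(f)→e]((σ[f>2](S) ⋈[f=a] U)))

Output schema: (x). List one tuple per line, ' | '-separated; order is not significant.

Stepwise |·|:
  S → 3
  σ[f>2](S) → 3
  U → 3
  (σ[f>2](S) ⋈[f=a] U) → 2
  γ[x; SUM(f)→e]((σ[f>2](S) ⋈[f=a] U)) → 2
  π[x](γ[x; SUM(f)→e]((σ[f>2](S) ⋈[f=a] U))) → 2

== RESULT ==
x
p
q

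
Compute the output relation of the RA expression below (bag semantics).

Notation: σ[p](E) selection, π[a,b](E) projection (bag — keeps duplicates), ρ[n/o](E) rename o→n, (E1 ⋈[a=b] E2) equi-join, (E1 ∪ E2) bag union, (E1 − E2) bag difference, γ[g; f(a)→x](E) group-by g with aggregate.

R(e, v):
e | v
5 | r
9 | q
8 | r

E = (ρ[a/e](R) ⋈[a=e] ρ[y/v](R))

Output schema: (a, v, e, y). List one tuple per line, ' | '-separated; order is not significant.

Row counts bottom-up:
  R → 3
  ρ[a/e](R) → 3
  R → 3
  ρ[y/v](R) → 3
  (ρ[a/e](R) ⋈[a=e] ρ[y/v](R)) → 3

== RESULT ==
a | v | e | y
5 | r | 5 | r
8 | r | 8 | r
9 | q | 9 | q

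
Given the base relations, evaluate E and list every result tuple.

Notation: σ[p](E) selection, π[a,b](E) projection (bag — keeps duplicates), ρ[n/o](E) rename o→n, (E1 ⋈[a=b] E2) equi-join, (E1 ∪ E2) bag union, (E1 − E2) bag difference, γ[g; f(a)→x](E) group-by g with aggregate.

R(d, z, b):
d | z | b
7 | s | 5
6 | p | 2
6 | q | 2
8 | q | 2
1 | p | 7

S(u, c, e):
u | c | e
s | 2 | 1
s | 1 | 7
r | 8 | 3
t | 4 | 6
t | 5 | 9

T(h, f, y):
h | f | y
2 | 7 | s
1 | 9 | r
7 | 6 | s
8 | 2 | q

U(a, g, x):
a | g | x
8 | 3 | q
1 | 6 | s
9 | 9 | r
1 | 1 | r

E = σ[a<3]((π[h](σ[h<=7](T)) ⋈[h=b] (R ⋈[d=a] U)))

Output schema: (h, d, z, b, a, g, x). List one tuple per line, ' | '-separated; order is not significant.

Row counts bottom-up:
  T → 4
  σ[h<=7](T) → 3
  π[h](σ[h<=7](T)) → 3
  R → 5
  U → 4
  (R ⋈[d=a] U) → 3
  (π[h](σ[h<=7](T)) ⋈[h=b] (R ⋈[d=a] U)) → 3
  σ[a<3]((π[h](σ[h<=7](T)) ⋈[h=b] (R ⋈[d=a] U))) → 2

== RESULT ==
h | d | z | b | a | g | x
7 | 1 | p | 7 | 1 | 1 | r
7 | 1 | p | 7 | 1 | 6 | s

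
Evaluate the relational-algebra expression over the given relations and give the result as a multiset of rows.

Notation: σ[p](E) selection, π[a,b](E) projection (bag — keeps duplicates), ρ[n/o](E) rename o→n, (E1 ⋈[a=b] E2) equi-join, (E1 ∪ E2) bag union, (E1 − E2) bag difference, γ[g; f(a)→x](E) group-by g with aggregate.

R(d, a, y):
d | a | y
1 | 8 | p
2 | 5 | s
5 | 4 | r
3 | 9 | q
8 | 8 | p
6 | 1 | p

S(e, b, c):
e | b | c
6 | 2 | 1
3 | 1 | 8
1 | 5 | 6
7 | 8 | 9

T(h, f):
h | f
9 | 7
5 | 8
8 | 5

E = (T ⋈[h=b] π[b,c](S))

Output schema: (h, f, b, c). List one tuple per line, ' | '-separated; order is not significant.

Per-node cardinality:
  T → 3
  S → 4
  π[b,c](S) → 4
  (T ⋈[h=b] π[b,c](S)) → 2

== RESULT ==
h | f | b | c
5 | 8 | 5 | 6
8 | 5 | 8 | 9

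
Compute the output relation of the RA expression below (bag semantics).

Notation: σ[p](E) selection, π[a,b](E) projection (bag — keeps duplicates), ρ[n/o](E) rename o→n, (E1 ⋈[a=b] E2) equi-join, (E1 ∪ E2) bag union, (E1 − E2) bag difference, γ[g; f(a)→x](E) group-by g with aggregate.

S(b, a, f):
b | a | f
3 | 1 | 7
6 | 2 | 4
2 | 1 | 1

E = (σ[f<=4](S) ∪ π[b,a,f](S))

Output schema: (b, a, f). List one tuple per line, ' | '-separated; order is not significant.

Stepwise |·|:
  S → 3
  σ[f<=4](S) → 2
  S → 3
  π[b,a,f](S) → 3
  (σ[f<=4](S) ∪ π[b,a,f](S)) → 5

== RESULT ==
b | a | f
2 | 1 | 1
2 | 1 | 1
3 | 1 | 7
6 | 2 | 4
6 | 2 | 4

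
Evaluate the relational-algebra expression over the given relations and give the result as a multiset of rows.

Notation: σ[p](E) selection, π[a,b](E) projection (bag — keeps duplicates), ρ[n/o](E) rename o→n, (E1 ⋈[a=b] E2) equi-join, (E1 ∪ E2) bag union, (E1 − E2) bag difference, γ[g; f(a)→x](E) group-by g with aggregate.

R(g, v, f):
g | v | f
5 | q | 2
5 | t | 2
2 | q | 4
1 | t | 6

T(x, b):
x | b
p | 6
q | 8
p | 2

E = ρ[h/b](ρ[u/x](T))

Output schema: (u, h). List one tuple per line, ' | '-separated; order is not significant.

Per-node cardinality:
  T → 3
  ρ[u/x](T) → 3
  ρ[h/b](ρ[u/x](T)) → 3

== RESULT ==
u | h
p | 2
p | 6
q | 8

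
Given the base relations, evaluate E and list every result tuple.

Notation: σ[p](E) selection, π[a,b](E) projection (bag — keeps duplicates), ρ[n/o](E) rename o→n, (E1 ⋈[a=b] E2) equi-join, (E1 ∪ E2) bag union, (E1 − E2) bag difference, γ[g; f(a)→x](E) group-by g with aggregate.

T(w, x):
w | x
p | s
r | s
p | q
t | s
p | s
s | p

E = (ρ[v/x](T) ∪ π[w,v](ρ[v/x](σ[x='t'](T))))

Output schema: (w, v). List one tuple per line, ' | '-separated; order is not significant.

Stepwise |·|:
  T → 6
  ρ[v/x](T) → 6
  T → 6
  σ[x='t'](T) → 0
  ρ[v/x](σ[x='t'](T)) → 0
  π[w,v](ρ[v/x](σ[x='t'](T))) → 0
  (ρ[v/x](T) ∪ π[w,v](ρ[v/x](σ[x='t'](T)))) → 6

== RESULT ==
w | v
p | q
p | s
p | s
r | s
s | p
t | s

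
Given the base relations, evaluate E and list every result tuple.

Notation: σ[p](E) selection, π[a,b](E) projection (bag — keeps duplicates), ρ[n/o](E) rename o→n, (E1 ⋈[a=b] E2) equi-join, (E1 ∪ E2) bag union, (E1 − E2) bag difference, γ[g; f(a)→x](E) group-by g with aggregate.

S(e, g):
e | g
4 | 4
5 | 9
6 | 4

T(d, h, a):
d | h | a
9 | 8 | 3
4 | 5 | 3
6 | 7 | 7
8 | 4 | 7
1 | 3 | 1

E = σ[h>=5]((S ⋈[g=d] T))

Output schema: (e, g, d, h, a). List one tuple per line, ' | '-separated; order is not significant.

Subexpression sizes:
  S → 3
  T → 5
  (S ⋈[g=d] T) → 3
  σ[h>=5]((S ⋈[g=d] T)) → 3

== RESULT ==
e | g | d | h | a
4 | 4 | 4 | 5 | 3
5 | 9 | 9 | 8 | 3
6 | 4 | 4 | 5 | 3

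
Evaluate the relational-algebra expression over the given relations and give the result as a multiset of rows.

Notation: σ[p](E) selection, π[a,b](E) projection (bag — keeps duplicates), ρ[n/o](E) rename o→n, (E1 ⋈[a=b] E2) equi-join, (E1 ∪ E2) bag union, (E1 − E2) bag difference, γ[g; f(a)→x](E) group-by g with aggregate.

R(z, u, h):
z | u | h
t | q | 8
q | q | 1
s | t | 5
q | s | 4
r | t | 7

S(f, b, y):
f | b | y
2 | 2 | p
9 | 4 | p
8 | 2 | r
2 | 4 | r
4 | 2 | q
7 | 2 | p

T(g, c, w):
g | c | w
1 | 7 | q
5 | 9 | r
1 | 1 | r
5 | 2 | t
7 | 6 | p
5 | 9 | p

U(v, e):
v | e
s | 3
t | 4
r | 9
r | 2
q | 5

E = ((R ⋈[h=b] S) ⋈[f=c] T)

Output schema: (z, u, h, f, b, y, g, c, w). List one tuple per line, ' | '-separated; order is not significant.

Per-node cardinality:
  R → 5
  S → 6
  (R ⋈[h=b] S) → 2
  T → 6
  ((R ⋈[h=b] S) ⋈[f=c] T) → 3

== RESULT ==
z | u | h | f | b | y | g | c | w
q | s | 4 | 2 | 4 | r | 5 | 2 | t
q | s | 4 | 9 | 4 | p | 5 | 9 | p
q | s | 4 | 9 | 4 | p | 5 | 9 | r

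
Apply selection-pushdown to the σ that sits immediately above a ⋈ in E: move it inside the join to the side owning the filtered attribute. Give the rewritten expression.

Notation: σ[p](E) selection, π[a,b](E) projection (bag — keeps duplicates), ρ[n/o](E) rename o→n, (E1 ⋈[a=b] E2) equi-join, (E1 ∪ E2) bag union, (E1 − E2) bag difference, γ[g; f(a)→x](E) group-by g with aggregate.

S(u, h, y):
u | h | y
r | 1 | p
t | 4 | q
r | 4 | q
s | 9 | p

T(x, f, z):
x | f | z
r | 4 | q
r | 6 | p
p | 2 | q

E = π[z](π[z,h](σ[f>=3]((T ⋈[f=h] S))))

σ filters on f, owned by the left side.
E' = π[z](π[z,h]((σ[f>=3](T) ⋈[f=h] S)))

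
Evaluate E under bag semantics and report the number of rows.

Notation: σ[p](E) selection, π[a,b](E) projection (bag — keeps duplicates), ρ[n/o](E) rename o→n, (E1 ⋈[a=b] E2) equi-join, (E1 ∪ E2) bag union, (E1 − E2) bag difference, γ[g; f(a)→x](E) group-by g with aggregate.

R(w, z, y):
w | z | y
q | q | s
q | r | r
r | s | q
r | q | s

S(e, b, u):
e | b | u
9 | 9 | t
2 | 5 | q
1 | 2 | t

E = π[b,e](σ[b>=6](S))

Stepwise |·|:
  S → 3
  σ[b>=6](S) → 1
  π[b,e](σ[b>=6](S)) → 1

|E| = 1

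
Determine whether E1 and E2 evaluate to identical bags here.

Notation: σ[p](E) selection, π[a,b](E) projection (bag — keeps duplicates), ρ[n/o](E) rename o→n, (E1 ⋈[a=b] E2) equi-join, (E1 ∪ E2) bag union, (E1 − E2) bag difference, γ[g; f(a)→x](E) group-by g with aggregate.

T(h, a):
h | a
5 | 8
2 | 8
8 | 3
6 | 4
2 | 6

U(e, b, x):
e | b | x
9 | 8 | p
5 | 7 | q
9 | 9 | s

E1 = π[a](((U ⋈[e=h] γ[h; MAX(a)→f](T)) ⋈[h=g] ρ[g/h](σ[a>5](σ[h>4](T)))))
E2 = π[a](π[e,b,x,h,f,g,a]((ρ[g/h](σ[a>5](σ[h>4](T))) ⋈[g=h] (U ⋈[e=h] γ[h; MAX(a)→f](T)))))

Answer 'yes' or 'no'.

E1 per-node cardinality:
  U → 3
  T → 5
  γ[h; MAX(a)→f](T) → 4
  (U ⋈[e=h] γ[h; MAX(a)→f](T)) → 1
  T → 5
  σ[h>4](T) → 3
  σ[a>5](σ[h>4](T)) → 1
  ρ[g/h](σ[a>5](σ[h>4](T))) → 1
  ((U ⋈[e=h] γ[h; MAX(a)→f](T)) ⋈[h=g] ρ[g/h](σ[a>5](σ[h>4](T)))) → 1
  π[a](((U ⋈[e=h] γ[h; MAX(a)→f](T)) ⋈[h=g] ρ[g/h](σ[a>5](σ[h>4](T))))) → 1
E2 per-node cardinality:
  T → 5
  σ[h>4](T) → 3
  σ[a>5](σ[h>4](T)) → 1
  ρ[g/h](σ[a>5](σ[h>4](T))) → 1
  U → 3
  T → 5
  γ[h; MAX(a)→f](T) → 4
  (U ⋈[e=h] γ[h; MAX(a)→f](T)) → 1
  (ρ[g/h](σ[a>5](σ[h>4](T))) ⋈[g=h] (U ⋈[e=h] γ[h; MAX(a)→f](T))) → 1
  π[e,b,x,h,f,g,a]((ρ[g/h](σ[a>5](σ[h>4](T))) ⋈[g=h] (U ⋈[e=h] γ[h; MAX(a)→f](T)))) → 1
  π[a](π[e,b,x,h,f,g,a]((ρ[g/h](σ[a>5](σ[h>4](T))) ⋈[g=h] (U ⋈[e=h] γ[h; MAX(a)→f](T))))) → 1

E1 and E2 produce the same multiset:
a
8

yes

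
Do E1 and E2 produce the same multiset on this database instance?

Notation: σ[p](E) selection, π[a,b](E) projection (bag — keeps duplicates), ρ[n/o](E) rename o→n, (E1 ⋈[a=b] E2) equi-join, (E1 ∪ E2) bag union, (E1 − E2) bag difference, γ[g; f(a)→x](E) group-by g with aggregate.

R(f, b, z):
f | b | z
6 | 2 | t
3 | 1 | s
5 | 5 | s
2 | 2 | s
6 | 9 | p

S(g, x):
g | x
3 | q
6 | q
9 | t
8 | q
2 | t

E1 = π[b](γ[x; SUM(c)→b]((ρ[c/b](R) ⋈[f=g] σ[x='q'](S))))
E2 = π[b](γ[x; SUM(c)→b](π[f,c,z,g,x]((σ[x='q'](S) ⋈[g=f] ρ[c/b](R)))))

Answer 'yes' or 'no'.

E1 stepwise |·|:
  R → 5
  ρ[c/b](R) → 5
  S → 5
  σ[x='q'](S) → 3
  (ρ[c/b](R) ⋈[f=g] σ[x='q'](S)) → 3
  γ[x; SUM(c)→b]((ρ[c/b](R) ⋈[f=g] σ[x='q'](S))) → 1
  π[b](γ[x; SUM(c)→b]((ρ[c/b](R) ⋈[f=g] σ[x='q'](S)))) → 1
E2 stepwise |·|:
  S → 5
  σ[x='q'](S) → 3
  R → 5
  ρ[c/b](R) → 5
  (σ[x='q'](S) ⋈[g=f] ρ[c/b](R)) → 3
  π[f,c,z,g,x]((σ[x='q'](S) ⋈[g=f] ρ[c/b](R))) → 3
  γ[x; SUM(c)→b](π[f,c,z,g,x]((σ[x='q'](S) ⋈[g=f] ρ[c/b](R)))) → 1
  π[b](γ[x; SUM(c)→b](π[f,c,z,g,x]((σ[x='q'](S) ⋈[g=f] ρ[c/b](R))))) → 1

E1 and E2 produce the same multiset:
b
12

yes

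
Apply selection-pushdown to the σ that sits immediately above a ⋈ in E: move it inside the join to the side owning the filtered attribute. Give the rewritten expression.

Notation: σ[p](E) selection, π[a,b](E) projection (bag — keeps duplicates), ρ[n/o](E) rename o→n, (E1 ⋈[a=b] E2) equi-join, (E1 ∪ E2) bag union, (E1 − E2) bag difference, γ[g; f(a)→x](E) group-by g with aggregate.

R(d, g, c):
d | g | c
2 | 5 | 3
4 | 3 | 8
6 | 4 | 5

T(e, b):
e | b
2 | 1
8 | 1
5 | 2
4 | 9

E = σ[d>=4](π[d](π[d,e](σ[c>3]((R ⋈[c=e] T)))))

σ filters on c, owned by the left side.
E' = σ[d>=4](π[d](π[d,e]((σ[c>3](R) ⋈[c=e] T))))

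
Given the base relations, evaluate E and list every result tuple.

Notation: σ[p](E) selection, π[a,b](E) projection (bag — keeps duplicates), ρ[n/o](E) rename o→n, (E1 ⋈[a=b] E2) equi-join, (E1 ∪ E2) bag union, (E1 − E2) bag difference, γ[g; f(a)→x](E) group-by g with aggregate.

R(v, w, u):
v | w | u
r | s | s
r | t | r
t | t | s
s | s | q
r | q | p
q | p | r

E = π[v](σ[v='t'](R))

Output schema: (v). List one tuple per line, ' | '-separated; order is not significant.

Stepwise |·|:
  R → 6
  σ[v='t'](R) → 1
  π[v](σ[v='t'](R)) → 1

== RESULT ==
v
t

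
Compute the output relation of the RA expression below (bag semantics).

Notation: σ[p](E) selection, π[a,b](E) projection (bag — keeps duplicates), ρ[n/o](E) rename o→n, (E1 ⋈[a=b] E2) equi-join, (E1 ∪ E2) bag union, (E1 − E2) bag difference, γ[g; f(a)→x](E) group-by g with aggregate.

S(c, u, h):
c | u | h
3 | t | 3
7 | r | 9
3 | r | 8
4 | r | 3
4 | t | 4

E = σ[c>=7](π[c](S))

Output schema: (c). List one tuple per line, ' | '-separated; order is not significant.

Subexpression sizes:
  S → 5
  π[c](S) → 5
  σ[c>=7](π[c](S)) → 1

== RESULT ==
c
7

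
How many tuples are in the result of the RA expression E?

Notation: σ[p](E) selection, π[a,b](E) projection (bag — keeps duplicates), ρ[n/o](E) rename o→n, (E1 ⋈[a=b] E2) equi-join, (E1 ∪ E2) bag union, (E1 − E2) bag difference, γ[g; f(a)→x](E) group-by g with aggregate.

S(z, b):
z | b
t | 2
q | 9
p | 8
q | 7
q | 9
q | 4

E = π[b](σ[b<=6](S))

Per-node cardinality:
  S → 6
  σ[b<=6](S) → 2
  π[b](σ[b<=6](S)) → 2

|E| = 2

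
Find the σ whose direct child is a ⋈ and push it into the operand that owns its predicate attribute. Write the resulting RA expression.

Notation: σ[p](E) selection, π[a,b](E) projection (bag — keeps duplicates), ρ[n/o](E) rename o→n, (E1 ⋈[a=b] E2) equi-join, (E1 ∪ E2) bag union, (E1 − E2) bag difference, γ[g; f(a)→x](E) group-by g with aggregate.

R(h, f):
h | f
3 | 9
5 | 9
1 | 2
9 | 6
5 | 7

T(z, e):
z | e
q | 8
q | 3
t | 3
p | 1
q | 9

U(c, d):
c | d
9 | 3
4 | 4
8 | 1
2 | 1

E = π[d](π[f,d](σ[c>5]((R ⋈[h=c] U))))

σ filters on c, owned by the right side.
E' = π[d](π[f,d]((R ⋈[h=c] σ[c>5](U))))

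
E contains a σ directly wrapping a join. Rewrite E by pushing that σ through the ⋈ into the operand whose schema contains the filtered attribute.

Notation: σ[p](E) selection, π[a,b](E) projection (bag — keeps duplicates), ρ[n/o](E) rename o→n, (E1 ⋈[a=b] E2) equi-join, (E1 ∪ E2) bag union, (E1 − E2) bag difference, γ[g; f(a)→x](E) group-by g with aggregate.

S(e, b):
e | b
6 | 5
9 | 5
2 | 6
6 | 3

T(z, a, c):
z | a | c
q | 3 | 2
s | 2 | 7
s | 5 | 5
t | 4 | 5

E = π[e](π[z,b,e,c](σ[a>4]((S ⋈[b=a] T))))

σ filters on a, owned by the right side.
E' = π[e](π[z,b,e,c]((S ⋈[b=a] σ[a>4](T))))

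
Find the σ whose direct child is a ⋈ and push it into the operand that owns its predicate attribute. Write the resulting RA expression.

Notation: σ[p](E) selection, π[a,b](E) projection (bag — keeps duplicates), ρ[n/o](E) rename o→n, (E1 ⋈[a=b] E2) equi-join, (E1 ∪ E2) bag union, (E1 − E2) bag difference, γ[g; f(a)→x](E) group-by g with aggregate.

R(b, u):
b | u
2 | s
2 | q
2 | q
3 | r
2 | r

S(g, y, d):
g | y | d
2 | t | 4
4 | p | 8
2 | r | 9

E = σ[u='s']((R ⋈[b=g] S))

σ filters on u, owned by the left side.
E' = (σ[u='s'](R) ⋈[b=g] S)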